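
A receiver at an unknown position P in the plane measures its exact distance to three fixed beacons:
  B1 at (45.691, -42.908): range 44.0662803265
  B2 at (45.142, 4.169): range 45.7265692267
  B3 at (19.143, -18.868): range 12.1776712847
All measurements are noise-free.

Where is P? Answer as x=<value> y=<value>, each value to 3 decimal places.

eq1: (x − 45.691)² + (y + 42.908)² = 44.0662803265²
eq2: (x − 45.142)² + (y − 4.169)² = 45.7265692267²
eq3: (x − 19.143)² + (y + 18.868)² = 12.1776712847²
eq2−eq1, eq2−eq3 (x²,y² cancel):
  1.098·x − 94.154·y = 2022.665291
  -51.998·x − 46.074·y = 609.898603
det = 1.098·-46.074 − -94.154·-51.998 = -4946.408944
x = (2022.665291·-46.074 − -94.154·609.898603) / -4946.408944 = 7.231082
y = (1.098·609.898603 − 2022.665291·-51.998) / -4946.408944 = -21.398194

x=7.231 y=-21.398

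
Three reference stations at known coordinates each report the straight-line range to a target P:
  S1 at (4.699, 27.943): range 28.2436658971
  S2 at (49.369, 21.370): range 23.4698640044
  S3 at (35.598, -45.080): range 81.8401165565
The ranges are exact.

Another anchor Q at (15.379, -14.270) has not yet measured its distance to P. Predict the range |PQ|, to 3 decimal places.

eq1: (x − 4.699)² + (y − 27.943)² = 28.2436658971²
eq2: (x − 49.369)² + (y − 21.370)² = 23.4698640044²
eq3: (x − 35.598)² + (y + 45.080)² = 81.8401165565²
eq3−eq2, eq3−eq1 (x²,y² cancel):
  27.542·x + 132.900·y = 5741.521219
  -61.798·x + 146.046·y = 3403.567861
det = 27.542·146.046 − 132.900·-61.798 = 12235.353132
x = (5741.521219·146.046 − 132.900·3403.567861) / 12235.353132 = 31.563620
y = (27.542·3403.567861 − 5741.521219·-61.798) / 12235.353132 = 36.660617
|P − Q| = √((31.563620 − 15.379)² + (36.660617 − -14.270)²) = 53.440338

53.440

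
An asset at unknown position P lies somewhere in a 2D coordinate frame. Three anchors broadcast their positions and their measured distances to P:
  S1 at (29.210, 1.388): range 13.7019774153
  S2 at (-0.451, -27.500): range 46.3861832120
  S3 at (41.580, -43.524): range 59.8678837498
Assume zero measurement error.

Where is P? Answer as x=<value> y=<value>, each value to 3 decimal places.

eq1: (x − 29.210)² + (y − 1.388)² = 13.7019774153²
eq2: (x + 0.451)² + (y + 27.500)² = 46.3861832120²
eq3: (x − 41.580)² + (y + 43.524)² = 59.8678837498²
eq2−eq1, eq2−eq3 (x²,y² cancel):
  59.322·x + 57.776·y = 2062.631051
  84.062·x − 32.048·y = 1434.296063
det = 59.322·-32.048 − 57.776·84.062 = -6757.917568
x = (2062.631051·-32.048 − 57.776·1434.296063) / -6757.917568 = 22.043934
y = (59.322·1434.296063 − 2062.631051·84.062) / -6757.917568 = 13.066685

x=22.044 y=13.067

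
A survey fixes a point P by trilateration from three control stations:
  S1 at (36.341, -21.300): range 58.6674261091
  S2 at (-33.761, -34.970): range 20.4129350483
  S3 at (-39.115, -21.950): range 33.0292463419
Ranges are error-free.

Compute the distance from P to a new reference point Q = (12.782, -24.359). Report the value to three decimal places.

eq1: (x − 36.341)² + (y + 21.300)² = 58.6674261091²
eq2: (x + 33.761)² + (y + 34.970)² = 20.4129350483²
eq3: (x + 39.115)² + (y + 21.950)² = 33.0292463419²
eq3−eq2, eq3−eq1 (x²,y² cancel):
  10.708·x − 26.040·y = 1025.163493
  150.912·x + 1.300·y = -2588.363216
det = 10.708·1.300 − -26.040·150.912 = 3943.668880
x = (1025.163493·1.300 − -26.040·-2588.363216) / 3943.668880 = -16.752995
y = (10.708·-2588.363216 − 1025.163493·150.912) / 3943.668880 = -46.257856
|P − Q| = √((-16.752995 − 12.782)² + (-46.257856 − -24.359)²) = 36.767864

36.768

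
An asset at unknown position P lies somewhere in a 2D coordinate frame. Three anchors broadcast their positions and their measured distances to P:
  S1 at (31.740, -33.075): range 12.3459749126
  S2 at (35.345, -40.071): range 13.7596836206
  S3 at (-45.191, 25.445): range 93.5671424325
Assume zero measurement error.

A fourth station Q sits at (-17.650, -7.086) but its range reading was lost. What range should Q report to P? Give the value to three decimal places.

51.275

eq1: (x − 31.740)² + (y + 33.075)² = 12.3459749126²
eq2: (x − 35.345)² + (y + 40.071)² = 13.7596836206²
eq3: (x + 45.191)² + (y − 25.445)² = 93.5671424325²
eq2−eq3, eq2−eq1 (x²,y² cancel):
  -161.072·x + 131.032·y = -8730.760810
  -7.210·x + 13.992·y = -716.665044
det = -161.072·13.992 − 131.032·-7.210 = -1308.978704
x = (-8730.760810·13.992 − 131.032·-716.665044) / -1308.978704 = 21.585341
y = (-161.072·-716.665044 − -8730.760810·-7.210) / -1308.978704 = -40.096822
|P − Q| = √((21.585341 − -17.650)² + (-40.096822 − -7.086)²) = 51.275007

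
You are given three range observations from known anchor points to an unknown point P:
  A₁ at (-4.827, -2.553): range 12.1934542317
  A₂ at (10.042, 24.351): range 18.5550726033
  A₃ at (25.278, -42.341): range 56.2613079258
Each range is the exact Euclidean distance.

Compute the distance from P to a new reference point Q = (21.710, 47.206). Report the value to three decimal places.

44.201

eq1: (x + 4.827)² + (y + 2.553)² = 12.1934542317²
eq2: (x − 10.042)² + (y − 24.351)² = 18.5550726033²
eq3: (x − 25.278)² + (y + 42.341)² = 56.2613079258²
eq3−eq1, eq3−eq2 (x²,y² cancel):
  -60.210·x + 79.576·y = 614.734616
  -30.472·x + 133.384·y = 1083.119450
det = -60.210·133.384 − 79.576·-30.472 = -5606.210768
x = (614.734616·133.384 − 79.576·1083.119450) / -5606.210768 = 0.748197
y = (-60.210·1083.119450 − 614.734616·-30.472) / -5606.210768 = 8.291238
|P − Q| = √((0.748197 − 21.710)² + (8.291238 − 47.206)²) = 44.201311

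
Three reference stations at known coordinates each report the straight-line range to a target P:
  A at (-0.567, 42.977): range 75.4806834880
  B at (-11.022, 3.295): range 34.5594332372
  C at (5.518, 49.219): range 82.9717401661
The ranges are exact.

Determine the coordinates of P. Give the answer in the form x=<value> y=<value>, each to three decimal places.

eq1: (x + 0.567)² + (y − 42.977)² = 75.4806834880²
eq2: (x + 11.022)² + (y − 3.295)² = 34.5594332372²
eq3: (x − 5.518)² + (y − 49.219)² = 82.9717401661²
eq1−eq3, eq1−eq2 (x²,y² cancel):
  12.170·x + 12.484·y = -581.361819
  -20.910·x − 79.364·y = 2787.976645
det = 12.170·-79.364 − 12.484·-20.910 = -704.819440
x = (-581.361819·-79.364 − 12.484·2787.976645) / -704.819440 = -16.080855
y = (12.170·2787.976645 − -581.361819·-20.910) / -704.819440 = -30.892167

x=-16.081 y=-30.892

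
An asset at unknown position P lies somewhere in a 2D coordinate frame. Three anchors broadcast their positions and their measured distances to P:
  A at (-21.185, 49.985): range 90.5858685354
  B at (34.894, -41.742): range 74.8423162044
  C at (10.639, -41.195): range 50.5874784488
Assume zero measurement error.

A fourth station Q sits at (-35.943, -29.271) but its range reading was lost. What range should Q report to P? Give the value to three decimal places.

10.173

eq1: (x + 21.185)² + (y − 49.985)² = 90.5858685354²
eq2: (x − 34.894)² + (y + 41.742)² = 74.8423162044²
eq3: (x − 10.639)² + (y + 41.195)² = 50.5874784488²
eq3−eq1, eq3−eq2 (x²,y² cancel):
  -63.648·x + 182.360·y = -4509.618499
  48.510·x − 1.094·y = -1892.509865
det = -63.648·-1.094 − 182.360·48.510 = -8776.652688
x = (-4509.618499·-1.094 − 182.360·-1892.509865) / -8776.652688 = -39.884411
y = (-63.648·-1892.509865 − -4509.618499·48.510) / -8776.652688 = -38.649822
|P − Q| = √((-39.884411 − -35.943)² + (-38.649822 − -29.271)²) = 10.173348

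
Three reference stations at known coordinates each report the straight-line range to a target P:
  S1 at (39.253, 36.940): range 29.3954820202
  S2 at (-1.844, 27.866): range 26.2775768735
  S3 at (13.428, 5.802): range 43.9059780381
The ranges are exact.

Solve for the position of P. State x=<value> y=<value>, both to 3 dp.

eq1: (x − 39.253)² + (y − 36.940)² = 29.3954820202²
eq2: (x + 1.844)² + (y − 27.866)² = 26.2775768735²
eq3: (x − 13.428)² + (y − 5.802)² = 43.9059780381²
eq2−eq1, eq2−eq3 (x²,y² cancel):
  82.194·x + 18.148·y = 1951.864000
  30.544·x − 44.128·y = -1803.163765
det = 82.194·-44.128 − 18.148·30.544 = -4181.369344
x = (1951.864000·-44.128 − 18.148·-1803.163765) / -4181.369344 = 12.772858
y = (82.194·-1803.163765 − 1951.864000·30.544) / -4181.369344 = 49.703090

x=12.773 y=49.703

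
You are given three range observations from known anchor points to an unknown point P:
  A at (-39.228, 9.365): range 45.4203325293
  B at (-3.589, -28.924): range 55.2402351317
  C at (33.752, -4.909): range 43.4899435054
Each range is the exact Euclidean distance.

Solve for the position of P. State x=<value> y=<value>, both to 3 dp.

x=3.070 y=25.913

eq1: (x + 39.228)² + (y − 9.365)² = 45.4203325293²
eq2: (x + 3.589)² + (y + 28.924)² = 55.2402351317²
eq3: (x − 33.752)² + (y + 4.909)² = 43.4899435054²
eq3−eq1, eq3−eq2 (x²,y² cancel):
  -145.960·x + 28.548·y = 291.612003
  -74.682·x − 48.030·y = -1473.925479
det = -145.960·-48.030 − 28.548·-74.682 = 9142.480536
x = (291.612003·-48.030 − 28.548·-1473.925479) / 9142.480536 = 3.070447
y = (-145.960·-1473.925479 − 291.612003·-74.682) / 9142.480536 = 25.913354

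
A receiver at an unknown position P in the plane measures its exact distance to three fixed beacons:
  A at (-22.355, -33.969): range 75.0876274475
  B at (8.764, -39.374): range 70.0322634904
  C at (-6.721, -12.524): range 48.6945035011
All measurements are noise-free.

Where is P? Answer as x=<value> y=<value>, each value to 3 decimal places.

eq1: (x + 22.355)² + (y + 33.969)² = 75.0876274475²
eq2: (x − 8.764)² + (y + 39.374)² = 70.0322634904²
eq3: (x + 6.721)² + (y + 12.524)² = 48.6945035011²
eq1−eq2, eq1−eq3 (x²,y² cancel):
  62.238·x − 10.810·y = 707.114452
  31.268·x + 42.890·y = 1815.380555
det = 62.238·42.890 − -10.810·31.268 = 3007.394900
x = (707.114452·42.890 − -10.810·1815.380555) / 3007.394900 = 16.609858
y = (62.238·1815.380555 − 707.114452·31.268) / 3007.394900 = 30.217382

x=16.610 y=30.217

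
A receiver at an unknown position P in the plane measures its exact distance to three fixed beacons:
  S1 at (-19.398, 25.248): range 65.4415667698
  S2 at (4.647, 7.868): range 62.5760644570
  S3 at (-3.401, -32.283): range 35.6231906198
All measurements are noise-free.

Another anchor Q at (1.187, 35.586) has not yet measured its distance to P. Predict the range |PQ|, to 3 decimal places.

eq1: (x + 19.398)² + (y − 25.248)² = 65.4415667698²
eq2: (x − 4.647)² + (y − 7.868)² = 62.5760644570²
eq3: (x + 3.401)² + (y + 32.283)² = 35.6231906198²
eq2−eq1, eq2−eq3 (x²,y² cancel):
  -48.090·x + 34.760·y = 563.409057
  -16.096·x − 80.302·y = 3617.010990
det = -48.090·-80.302 − 34.760·-16.096 = 4421.220140
x = (563.409057·-80.302 − 34.760·3617.010990) / 4421.220140 = -38.670360
y = (-48.090·3617.010990 − 563.409057·-16.096) / 4421.220140 = -37.291386
|P − Q| = √((-38.670360 − 1.187)² + (-37.291386 − 35.586)²) = 83.064569

83.065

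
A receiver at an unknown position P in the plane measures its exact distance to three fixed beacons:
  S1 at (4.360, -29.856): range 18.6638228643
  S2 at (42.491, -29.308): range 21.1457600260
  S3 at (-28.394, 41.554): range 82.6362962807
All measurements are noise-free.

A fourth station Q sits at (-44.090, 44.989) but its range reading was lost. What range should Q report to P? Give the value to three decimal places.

95.499

eq1: (x − 4.360)² + (y + 29.856)² = 18.6638228643²
eq2: (x − 42.491)² + (y + 29.308)² = 21.1457600260²
eq3: (x + 28.394)² + (y − 41.554)² = 82.6362962807²
eq3−eq2, eq3−eq1 (x²,y² cancel):
  141.770·x − 141.724·y = 6513.104089
  65.508·x − 142.820·y = 4857.855363
det = 141.770·-142.820 − -141.724·65.508 = -10963.535608
x = (6513.104089·-142.820 − -141.724·4857.855363) / -10963.535608 = 22.048255
y = (141.770·4857.855363 − 6513.104089·65.508) / -10963.535608 = -23.900842
|P − Q| = √((22.048255 − -44.090)² + (-23.900842 − 44.989)²) = 95.499105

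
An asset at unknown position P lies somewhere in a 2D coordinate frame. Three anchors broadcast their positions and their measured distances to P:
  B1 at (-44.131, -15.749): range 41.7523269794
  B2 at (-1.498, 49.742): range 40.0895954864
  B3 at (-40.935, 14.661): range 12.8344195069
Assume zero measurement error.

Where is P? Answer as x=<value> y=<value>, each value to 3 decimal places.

x=-32.528 y=24.359

eq1: (x + 44.131)² + (y + 15.749)² = 41.7523269794²
eq2: (x + 1.498)² + (y − 49.742)² = 40.0895954864²
eq3: (x + 40.935)² + (y − 14.661)² = 12.8344195069²
eq3−eq1, eq3−eq2 (x²,y² cancel):
  -6.392·x − 60.820·y = -1273.577468
  78.874·x + 70.162·y = -856.561920
det = -6.392·70.162 − -60.820·78.874 = 4348.641176
x = (-1273.577468·70.162 − -60.820·-856.561920) / 4348.641176 = -32.528055
y = (-6.392·-856.561920 − -1273.577468·78.874) / 4348.641176 = 24.358711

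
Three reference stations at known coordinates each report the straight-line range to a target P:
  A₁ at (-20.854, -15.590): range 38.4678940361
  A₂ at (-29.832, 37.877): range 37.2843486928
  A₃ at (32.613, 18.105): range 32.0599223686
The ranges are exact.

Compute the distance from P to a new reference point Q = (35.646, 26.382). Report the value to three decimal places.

36.455

eq1: (x + 20.854)² + (y + 15.590)² = 38.4678940361²
eq2: (x + 29.832)² + (y − 37.877)² = 37.2843486928²
eq3: (x − 32.613)² + (y − 18.105)² = 32.0599223686²
eq1−eq3, eq1−eq2 (x²,y² cancel):
  106.934·x + 67.390·y = 1165.401627
  -17.956·x + 106.934·y = 1736.334151
det = 106.934·106.934 − 67.390·-17.956 = 12644.935196
x = (1165.401627·106.934 − 67.390·1736.334151) / 12644.935196 = 0.601782
y = (106.934·1736.334151 − 1165.401627·-17.956) / 12644.935196 = 16.338487
|P − Q| = √((0.601782 − 35.646)² + (16.338487 − 26.382)²) = 36.455032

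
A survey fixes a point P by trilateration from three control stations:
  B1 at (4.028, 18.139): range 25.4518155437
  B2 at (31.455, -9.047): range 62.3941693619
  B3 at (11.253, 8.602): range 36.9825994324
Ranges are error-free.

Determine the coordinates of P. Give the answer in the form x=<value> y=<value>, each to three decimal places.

eq1: (x − 4.028)² + (y − 18.139)² = 25.4518155437²
eq2: (x − 31.455)² + (y + 9.047)² = 62.3941693619²
eq3: (x − 11.253)² + (y − 8.602)² = 36.9825994324²
eq1−eq3, eq1−eq2 (x²,y² cancel):
  14.450·x − 19.074·y = -864.541438
  54.854·x − 54.372·y = -2519.220327
det = 14.450·-54.372 − -19.074·54.854 = 260.609796
x = (-864.541438·-54.372 − -19.074·-2519.220327) / 260.609796 = -4.008911
y = (14.450·-2519.220327 − -864.541438·54.854) / 260.609796 = 42.288596

x=-4.009 y=42.289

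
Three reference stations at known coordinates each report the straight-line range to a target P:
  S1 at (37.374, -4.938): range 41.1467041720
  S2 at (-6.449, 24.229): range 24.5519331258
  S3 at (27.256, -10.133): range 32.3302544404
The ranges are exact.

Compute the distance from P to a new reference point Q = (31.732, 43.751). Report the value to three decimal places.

eq1: (x − 37.374)² + (y + 4.938)² = 41.1467041720²
eq2: (x + 6.449)² + (y − 24.229)² = 24.5519331258²
eq3: (x − 27.256)² + (y + 10.133)² = 32.3302544404²
eq1−eq2, eq1−eq3 (x²,y² cancel):
  -87.646·x + 58.334·y = 297.688166
  -20.236·x − 10.390·y = 72.173417
det = -87.646·-10.390 − 58.334·-20.236 = 2091.088764
x = (297.688166·-10.390 − 58.334·72.173417) / 2091.088764 = -3.492508
y = (-87.646·72.173417 − 297.688166·-20.236) / 2091.088764 = -0.144276
|P − Q| = √((-3.492508 − 31.732)² + (-0.144276 − 43.751)²) = 56.281091

56.281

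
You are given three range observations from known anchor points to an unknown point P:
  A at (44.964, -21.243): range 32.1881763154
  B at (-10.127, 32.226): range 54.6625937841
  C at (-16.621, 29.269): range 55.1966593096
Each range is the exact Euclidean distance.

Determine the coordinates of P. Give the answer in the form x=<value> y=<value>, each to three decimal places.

eq1: (x − 44.964)² + (y + 21.243)² = 32.1881763154²
eq2: (x + 10.127)² + (y − 32.226)² = 54.6625937841²
eq3: (x + 16.621)² + (y − 29.269)² = 55.1966593096²
eq1−eq3, eq1−eq2 (x²,y² cancel):
  -123.170·x + 101.024·y = -3350.686847
  -110.182·x + 106.938·y = -3283.875605
det = -123.170·106.938 − 101.024·-110.182 = -2040.527092
x = (-3350.686847·106.938 − 101.024·-3283.875605) / -2040.527092 = 13.018941
y = (-123.170·-3283.875605 − -3350.686847·-110.182) / -2040.527092 = -17.294345

x=13.019 y=-17.294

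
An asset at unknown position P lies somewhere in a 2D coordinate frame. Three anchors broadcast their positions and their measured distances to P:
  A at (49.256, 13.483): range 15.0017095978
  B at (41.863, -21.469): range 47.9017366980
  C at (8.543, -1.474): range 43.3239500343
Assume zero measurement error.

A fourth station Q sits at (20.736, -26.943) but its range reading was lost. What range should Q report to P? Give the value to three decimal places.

eq1: (x − 49.256)² + (y − 13.483)² = 15.0017095978²
eq2: (x − 41.863)² + (y + 21.469)² = 47.9017366980²
eq3: (x − 8.543)² + (y + 1.474)² = 43.3239500343²
eq3−eq2, eq3−eq1 (x²,y² cancel):
  66.640·x − 39.990·y = 1720.661473
  81.426·x + 29.914·y = 4184.702656
det = 66.640·29.914 − -39.990·81.426 = 5249.694700
x = (1720.661473·29.914 − -39.990·4184.702656) / 5249.694700 = 41.682067
y = (66.640·4184.702656 − 1720.661473·81.426) / 5249.694700 = 26.432395
|P − Q| = √((41.682067 − 20.736)² + (26.432395 − -26.943)²) = 57.338212

57.338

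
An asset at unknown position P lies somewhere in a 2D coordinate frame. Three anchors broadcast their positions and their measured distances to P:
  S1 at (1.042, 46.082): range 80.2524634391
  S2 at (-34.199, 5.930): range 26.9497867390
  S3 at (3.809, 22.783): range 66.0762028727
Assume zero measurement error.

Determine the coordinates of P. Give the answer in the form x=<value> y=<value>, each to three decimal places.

eq1: (x − 1.042)² + (y − 46.082)² = 80.2524634391²
eq2: (x + 34.199)² + (y − 5.930)² = 26.9497867390²
eq3: (x − 3.809)² + (y − 22.783)² = 66.0762028727²
eq3−eq2, eq3−eq1 (x²,y² cancel):
  -76.016·x − 33.706·y = 4310.936512
  -5.534·x + 46.598·y = -483.330384
det = -76.016·46.598 − -33.706·-5.534 = -3728.722572
x = (4310.936512·46.598 − -33.706·-483.330384) / -3728.722572 = -49.504859
y = (-76.016·-483.330384 − 4310.936512·-5.534) / -3728.722572 = -16.251562

x=-49.505 y=-16.252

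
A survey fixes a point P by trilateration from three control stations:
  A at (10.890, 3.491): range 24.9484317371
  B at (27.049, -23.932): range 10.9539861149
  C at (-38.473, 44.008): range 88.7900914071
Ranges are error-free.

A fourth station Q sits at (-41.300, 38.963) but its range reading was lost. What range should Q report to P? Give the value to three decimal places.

87.882

eq1: (x − 10.890)² + (y − 3.491)² = 24.9484317371²
eq2: (x − 27.049)² + (y + 23.932)² = 10.9539861149²
eq3: (x + 38.473)² + (y − 44.008)² = 88.7900914071²
eq3−eq1, eq3−eq2 (x²,y² cancel):
  98.726·x − 81.034·y = 3975.159474
  131.044·x − 135.880·y = 5651.203752
det = 98.726·-135.880 − -81.034·131.044 = -2795.869384
x = (3975.159474·-135.880 − -81.034·5651.203752) / -2795.869384 = 29.402312
y = (98.726·5651.203752 − 3975.159474·131.044) / -2795.869384 = -13.233788
|P − Q| = √((29.402312 − -41.300)² + (-13.233788 − 38.963)²) = 87.882431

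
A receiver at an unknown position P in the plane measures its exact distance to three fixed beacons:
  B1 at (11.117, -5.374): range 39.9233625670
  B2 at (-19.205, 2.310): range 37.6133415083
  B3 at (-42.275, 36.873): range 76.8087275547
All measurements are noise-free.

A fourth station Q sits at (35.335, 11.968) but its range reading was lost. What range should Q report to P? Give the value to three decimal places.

eq1: (x − 11.117)² + (y + 5.374)² = 39.9233625670²
eq2: (x + 19.205)² + (y − 2.310)² = 37.6133415083²
eq3: (x + 42.275)² + (y − 36.873)² = 76.8087275547²
eq3−eq1, eq3−eq2 (x²,y² cancel):
  106.784·x − 84.494·y = 1311.379561
  46.140·x − 69.126·y = 1712.191540
det = 106.784·-69.126 − -84.494·46.140 = -3482.997624
x = (1311.379561·-69.126 − -84.494·1712.191540) / -3482.997624 = -15.509482
y = (106.784·1712.191540 − 1311.379561·46.140) / -3482.997624 = -35.121359
|P − Q| = √((-15.509482 − 35.335)² + (-35.121359 − 11.968)²) = 69.300570

69.301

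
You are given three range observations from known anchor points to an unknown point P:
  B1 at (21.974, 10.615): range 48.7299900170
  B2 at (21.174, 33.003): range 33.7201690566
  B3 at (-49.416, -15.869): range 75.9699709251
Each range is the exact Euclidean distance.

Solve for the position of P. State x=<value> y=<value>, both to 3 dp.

eq1: (x − 21.974)² + (y − 10.615)² = 48.7299900170²
eq2: (x − 21.174)² + (y − 33.003)² = 33.7201690566²
eq3: (x + 49.416)² + (y + 15.869)² = 75.9699709251²
eq1−eq3, eq1−eq2 (x²,y² cancel):
  -142.780·x − 52.968·y = -1298.593239
  -1.600·x + 44.776·y = 2179.563510
det = -142.780·44.776 − -52.968·-1.600 = -6477.866080
x = (-1298.593239·44.776 − -52.968·2179.563510) / -6477.866080 = -8.845708
y = (-142.780·2179.563510 − -1298.593239·-1.600) / -6477.866080 = 48.360961

x=-8.846 y=48.361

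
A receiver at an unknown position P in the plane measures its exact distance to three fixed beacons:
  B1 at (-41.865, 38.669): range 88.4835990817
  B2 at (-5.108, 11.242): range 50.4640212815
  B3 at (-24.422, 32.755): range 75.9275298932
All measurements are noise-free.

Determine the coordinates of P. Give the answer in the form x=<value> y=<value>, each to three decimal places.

eq1: (x + 41.865)² + (y − 38.669)² = 88.4835990817²
eq2: (x + 5.108)² + (y − 11.242)² = 50.4640212815²
eq3: (x + 24.422)² + (y − 32.755)² = 75.9275298932²
eq1−eq2, eq1−eq3 (x²,y² cancel):
  73.514·x − 54.854·y = 2187.234305
  34.886·x − 11.828·y = 485.711834
det = 73.514·-11.828 − -54.854·34.886 = 1044.113052
x = (2187.234305·-11.828 − -54.854·485.711834) / 1044.113052 = 0.739987
y = (73.514·485.711834 − 2187.234305·34.886) / 1044.113052 = -38.882031

x=0.740 y=-38.882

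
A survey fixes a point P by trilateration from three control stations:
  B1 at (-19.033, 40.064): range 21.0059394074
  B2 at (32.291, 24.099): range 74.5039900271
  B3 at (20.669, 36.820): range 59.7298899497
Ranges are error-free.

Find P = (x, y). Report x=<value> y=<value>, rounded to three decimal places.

x=-37.624 y=49.843

eq1: (x + 19.033)² + (y − 40.064)² = 21.0059394074²
eq2: (x − 32.291)² + (y − 24.099)² = 74.5039900271²
eq3: (x − 20.669)² + (y − 36.820)² = 59.7298899497²
eq3−eq2, eq3−eq1 (x²,y² cancel):
  23.244·x − 25.442·y = -2142.634256
  -79.404·x + 6.488·y = 3310.869487
det = 23.244·6.488 − -25.442·-79.404 = -1869.389496
x = (-2142.634256·6.488 − -25.442·3310.869487) / -1869.389496 = -37.623904
y = (23.244·3310.869487 − -2142.634256·-79.404) / -1869.389496 = 49.842946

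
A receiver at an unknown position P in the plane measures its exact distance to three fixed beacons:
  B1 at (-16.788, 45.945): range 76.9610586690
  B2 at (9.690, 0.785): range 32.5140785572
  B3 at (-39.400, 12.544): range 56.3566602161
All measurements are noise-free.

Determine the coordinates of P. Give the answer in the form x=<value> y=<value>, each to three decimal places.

x=-1.953 y=-29.573

eq1: (x + 16.788)² + (y − 45.945)² = 76.9610586690²
eq2: (x − 9.690)² + (y − 0.785)² = 32.5140785572²
eq3: (x + 39.400)² + (y − 12.544)² = 56.3566602161²
eq1−eq2, eq1−eq3 (x²,y² cancel):
  52.956·x − 90.320·y = 2567.571603
  -45.224·x − 66.802·y = 2063.863368
det = 52.956·-66.802 − -90.320·-45.224 = -7622.198392
x = (2567.571603·-66.802 − -90.320·2063.863368) / -7622.198392 = -1.953402
y = (52.956·2063.863368 − 2567.571603·-45.224) / -7622.198392 = -29.572808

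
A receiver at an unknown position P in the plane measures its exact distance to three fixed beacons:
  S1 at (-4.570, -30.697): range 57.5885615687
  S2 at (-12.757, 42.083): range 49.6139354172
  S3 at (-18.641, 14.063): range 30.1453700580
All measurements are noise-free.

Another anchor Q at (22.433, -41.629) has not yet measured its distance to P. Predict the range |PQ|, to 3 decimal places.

eq1: (x + 4.570)² + (y + 30.697)² = 57.5885615687²
eq2: (x + 12.757)² + (y − 42.083)² = 49.6139354172²
eq3: (x + 18.641)² + (y − 14.063)² = 30.1453700580²
eq3−eq2, eq3−eq1 (x²,y² cancel):
  11.768·x + 56.040·y = -164.334164
  28.142·x − 89.520·y = -1989.763229
det = 11.768·-89.520 − 56.040·28.142 = -2630.549040
x = (-164.334164·-89.520 − 56.040·-1989.763229) / -2630.549040 = -47.981438
y = (11.768·-1989.763229 − -164.334164·28.142) / -2630.549040 = 7.143315
|P − Q| = √((-47.981438 − 22.433)² + (7.143315 − -41.629)²) = 85.655892

85.656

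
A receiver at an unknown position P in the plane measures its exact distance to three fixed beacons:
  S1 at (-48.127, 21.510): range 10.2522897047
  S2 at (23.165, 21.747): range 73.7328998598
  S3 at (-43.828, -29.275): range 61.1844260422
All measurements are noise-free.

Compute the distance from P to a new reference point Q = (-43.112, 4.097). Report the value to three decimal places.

eq1: (x + 48.127)² + (y − 21.510)² = 10.2522897047²
eq2: (x − 23.165)² + (y − 21.747)² = 73.7328998598²
eq3: (x + 43.828)² + (y + 29.275)² = 61.1844260422²
eq3−eq1, eq3−eq2 (x²,y² cancel):
  -8.598·x + 101.570·y = 3639.393566
  133.986·x + 102.044·y = -3461.376507
det = -8.598·102.044 − 101.570·133.986 = -14486.332332
x = (3639.393566·102.044 − 101.570·-3461.376507) / -14486.332332 = -49.905682
y = (-8.598·-3461.376507 − 3639.393566·133.986) / -14486.332332 = 31.606818
|P − Q| = √((-49.905682 − -43.112)² + (31.606818 − 4.097)²) = 28.336270

28.336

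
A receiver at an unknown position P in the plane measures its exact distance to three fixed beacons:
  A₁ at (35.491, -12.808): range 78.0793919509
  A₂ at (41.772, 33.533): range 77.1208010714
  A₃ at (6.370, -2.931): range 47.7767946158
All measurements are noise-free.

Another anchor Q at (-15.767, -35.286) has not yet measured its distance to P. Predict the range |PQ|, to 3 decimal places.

60.140

eq1: (x − 35.491)² + (y + 12.808)² = 78.0793919509²
eq2: (x − 41.772)² + (y − 33.533)² = 77.1208010714²
eq3: (x − 6.370)² + (y + 2.931)² = 47.7767946158²
eq1−eq3, eq1−eq2 (x²,y² cancel):
  -58.242·x + 19.754·y = 2439.281060
  12.562·x + 92.682·y = 1594.479618
det = -58.242·92.682 − 19.754·12.562 = -5646.134792
x = (2439.281060·92.682 − 19.754·1594.479618) / -5646.134792 = -34.462531
y = (-58.242·1594.479618 − 2439.281060·12.562) / -5646.134792 = 21.874775
|P − Q| = √((-34.462531 − -15.767)² + (21.874775 − -35.286)²) = 60.140478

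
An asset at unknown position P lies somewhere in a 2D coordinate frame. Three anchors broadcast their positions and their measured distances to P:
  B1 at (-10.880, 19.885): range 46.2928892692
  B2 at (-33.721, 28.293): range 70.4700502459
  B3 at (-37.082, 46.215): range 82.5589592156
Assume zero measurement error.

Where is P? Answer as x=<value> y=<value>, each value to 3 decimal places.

x=29.848 y=-2.121

eq1: (x + 10.880)² + (y − 19.885)² = 46.2928892692²
eq2: (x + 33.721)² + (y − 28.293)² = 70.4700502459²
eq3: (x + 37.082)² + (y − 46.215)² = 82.5589592156²
eq2−eq3, eq2−eq1 (x²,y² cancel):
  -6.722·x + 35.844·y = -276.652506
  45.682·x − 16.816·y = 1399.184320
det = -6.722·-16.816 − 35.844·45.682 = -1524.388456
x = (-276.652506·-16.816 − 35.844·1399.184320) / -1524.388456 = 29.848149
y = (-6.722·1399.184320 − -276.652506·45.682) / -1524.388456 = -2.120669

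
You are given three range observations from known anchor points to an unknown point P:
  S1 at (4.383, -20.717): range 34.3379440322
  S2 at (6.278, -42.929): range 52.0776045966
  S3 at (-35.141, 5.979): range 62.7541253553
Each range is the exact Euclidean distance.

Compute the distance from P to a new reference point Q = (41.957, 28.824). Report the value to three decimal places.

eq1: (x − 4.383)² + (y + 20.717)² = 34.3379440322²
eq2: (x − 6.278)² + (y + 42.929)² = 52.0776045966²
eq3: (x + 35.141)² + (y − 5.979)² = 62.7541253553²
eq3−eq1, eq3−eq2 (x²,y² cancel):
  79.048·x − 53.392·y = 1936.752305
  82.838·x − 97.816·y = 1837.677352
det = 79.048·-97.816 − -53.392·82.838 = -3309.272672
x = (1936.752305·-97.816 − -53.392·1837.677352) / -3309.272672 = 27.597633
y = (79.048·1837.677352 − 1936.752305·82.838) / -3309.272672 = 4.584684
|P − Q| = √((27.597633 − 41.957)² + (4.584684 − 28.824)²) = 28.173318

28.173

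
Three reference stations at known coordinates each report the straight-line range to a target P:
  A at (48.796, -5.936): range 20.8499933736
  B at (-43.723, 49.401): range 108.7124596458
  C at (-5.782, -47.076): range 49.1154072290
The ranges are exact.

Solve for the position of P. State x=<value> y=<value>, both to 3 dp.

x=37.160 y=-23.237

eq1: (x − 48.796)² + (y + 5.936)² = 20.8499933736²
eq2: (x + 43.723)² + (y − 49.401)² = 108.7124596458²
eq3: (x + 5.782)² + (y + 47.076)² = 49.1154072290²
eq1−eq2, eq1−eq3 (x²,y² cancel):
  -185.038·x + 110.674·y = -9447.802841
  -109.156·x − 82.280·y = -2144.305416
det = -185.038·-82.280 − 110.674·-109.156 = 27305.657784
x = (-9447.802841·-82.280 − 110.674·-2144.305416) / 27305.657784 = 37.160214
y = (-185.038·-2144.305416 − -9447.802841·-109.156) / 27305.657784 = -23.237176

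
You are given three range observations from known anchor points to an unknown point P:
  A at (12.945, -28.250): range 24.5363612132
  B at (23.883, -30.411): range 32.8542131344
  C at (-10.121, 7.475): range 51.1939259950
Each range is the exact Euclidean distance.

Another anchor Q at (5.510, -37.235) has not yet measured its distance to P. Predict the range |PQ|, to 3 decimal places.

eq1: (x − 12.945)² + (y + 28.250)² = 24.5363612132²
eq2: (x − 23.883)² + (y + 30.411)² = 32.8542131344²
eq3: (x + 10.121)² + (y − 7.475)² = 51.1939259950²
eq1−eq3, eq1−eq2 (x²,y² cancel):
  -46.132·x + 71.450·y = -2826.110296
  21.876·x − 4.322·y = 52.224786
det = -46.132·-4.322 − 71.450·21.876 = -1363.657696
x = (-2826.110296·-4.322 − 71.450·52.224786) / -1363.657696 = -6.220760
y = (-46.132·52.224786 − -2826.110296·21.876) / -1363.657696 = -43.570139
|P − Q| = √((-6.220760 − 5.510)² + (-43.570139 − -37.235)²) = 13.332094

13.332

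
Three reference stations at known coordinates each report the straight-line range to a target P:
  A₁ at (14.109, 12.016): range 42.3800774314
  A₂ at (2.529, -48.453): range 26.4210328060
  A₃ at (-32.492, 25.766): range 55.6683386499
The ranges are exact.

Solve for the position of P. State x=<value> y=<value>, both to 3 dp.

x=-7.923 y=-24.187

eq1: (x − 14.109)² + (y − 12.016)² = 42.3800774314²
eq2: (x − 2.529)² + (y + 48.453)² = 26.4210328060²
eq3: (x + 32.492)² + (y − 25.766)² = 55.6683386499²
eq2−eq3, eq2−eq1 (x²,y² cancel):
  -70.042·x + 148.438·y = -3035.365184
  23.160·x + 120.938·y = -3108.640902
det = -70.042·120.938 − 148.438·23.160 = -11908.563476
x = (-3035.365184·120.938 − 148.438·-3108.640902) / -11908.563476 = -7.922823
y = (-70.042·-3108.640902 − -3035.365184·23.160) / -11908.563476 = -24.187173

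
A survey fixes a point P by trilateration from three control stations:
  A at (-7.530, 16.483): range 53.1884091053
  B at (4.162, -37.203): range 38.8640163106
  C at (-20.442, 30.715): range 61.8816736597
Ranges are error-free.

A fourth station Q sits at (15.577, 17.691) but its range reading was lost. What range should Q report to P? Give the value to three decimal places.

eq1: (x + 7.530)² + (y − 16.483)² = 53.1884091053²
eq2: (x − 4.162)² + (y + 37.203)² = 38.8640163106²
eq3: (x + 20.442)² + (y − 30.715)² = 61.8816736597²
eq2−eq1, eq2−eq3 (x²,y² cancel):
  -23.384·x + 107.372·y = -2391.590363
  -49.208·x + 135.836·y = -2359.028635
det = -23.384·135.836 − 107.372·-49.208 = 2107.172352
x = (-2391.590363·135.836 − 107.372·-2359.028635) / 2107.172352 = -33.965160
y = (-23.384·-2359.028635 − -2391.590363·-49.208) / 2107.172352 = -29.670973
|P − Q| = √((-33.965160 − 15.577)² + (-29.670973 − 17.691)²) = 68.538909

68.539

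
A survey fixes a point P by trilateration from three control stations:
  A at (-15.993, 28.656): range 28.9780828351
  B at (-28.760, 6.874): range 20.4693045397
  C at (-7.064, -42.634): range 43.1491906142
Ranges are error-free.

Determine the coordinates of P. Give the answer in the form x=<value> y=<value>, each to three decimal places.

eq1: (x + 15.993)² + (y − 28.656)² = 28.9780828351²
eq2: (x + 28.760)² + (y − 6.874)² = 20.4693045397²
eq3: (x + 7.064)² + (y + 42.634)² = 43.1491906142²
eq2−eq3, eq2−eq1 (x²,y² cancel):
  43.392·x − 99.016·y = -449.691646
  25.534·x + 43.564·y = -218.183947
det = 43.392·43.564 − -99.016·25.534 = 4418.603632
x = (-449.691646·43.564 − -99.016·-218.183947) / 4418.603632 = -9.322870
y = (43.392·-218.183947 − -449.691646·25.534) / 4418.603632 = 0.456024

x=-9.323 y=0.456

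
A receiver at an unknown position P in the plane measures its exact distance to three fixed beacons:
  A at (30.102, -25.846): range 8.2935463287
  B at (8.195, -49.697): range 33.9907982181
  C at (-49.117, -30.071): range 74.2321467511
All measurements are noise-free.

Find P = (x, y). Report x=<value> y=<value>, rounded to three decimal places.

x=24.404 y=-19.820

eq1: (x − 30.102)² + (y + 25.846)² = 8.2935463287²
eq2: (x − 8.195)² + (y + 49.697)² = 33.9907982181²
eq3: (x + 49.117)² + (y + 30.071)² = 74.2321467511²
eq2−eq3, eq2−eq1 (x²,y² cancel):
  -114.624·x + 39.252·y = -3575.242352
  43.814·x + 47.702·y = 123.787739
det = -114.624·47.702 − 39.252·43.814 = -7187.581176
x = (-3575.242352·47.702 − 39.252·123.787739) / -7187.581176 = 24.403916
y = (-114.624·123.787739 − -3575.242352·43.814) / -7187.581176 = -19.819828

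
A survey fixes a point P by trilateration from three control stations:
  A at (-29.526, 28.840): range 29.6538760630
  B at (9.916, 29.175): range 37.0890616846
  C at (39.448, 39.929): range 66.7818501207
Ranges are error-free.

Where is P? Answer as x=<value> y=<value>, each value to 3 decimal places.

eq1: (x + 29.526)² + (y − 28.840)² = 29.6538760630²
eq2: (x − 9.916)² + (y − 29.175)² = 37.0890616846²
eq3: (x − 39.448)² + (y − 39.929)² = 66.7818501207²
eq2−eq3, eq2−eq1 (x²,y² cancel):
  59.064·x + 21.508·y = -883.254945
  -78.884·x − 0.670·y = 1250.268726
det = 59.064·-0.670 − 21.508·-78.884 = 1657.064192
x = (-883.254945·-0.670 − 21.508·1250.268726) / 1657.064192 = -15.870839
y = (59.064·1250.268726 − -883.254945·-78.884) / 1657.064192 = 2.517216

x=-15.871 y=2.517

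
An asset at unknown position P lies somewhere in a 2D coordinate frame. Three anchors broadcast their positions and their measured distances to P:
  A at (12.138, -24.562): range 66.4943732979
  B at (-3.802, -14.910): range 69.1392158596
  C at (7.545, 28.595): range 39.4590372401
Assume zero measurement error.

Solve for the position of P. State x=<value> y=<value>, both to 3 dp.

x=46.843 y=32.157

eq1: (x − 12.138)² + (y + 24.562)² = 66.4943732979²
eq2: (x + 3.802)² + (y + 14.910)² = 69.1392158596²
eq3: (x − 7.545)² + (y − 28.595)² = 39.4590372401²
eq2−eq3, eq2−eq1 (x²,y² cancel):
  22.694·x + 87.010·y = 3861.053296
  31.880·x − 19.304·y = 872.589073
det = 22.694·-19.304 − 87.010·31.880 = -3211.963776
x = (3861.053296·-19.304 − 87.010·872.589073) / -3211.963776 = 46.842916
y = (22.694·872.589073 − 3861.053296·31.880) / -3211.963776 = 32.157225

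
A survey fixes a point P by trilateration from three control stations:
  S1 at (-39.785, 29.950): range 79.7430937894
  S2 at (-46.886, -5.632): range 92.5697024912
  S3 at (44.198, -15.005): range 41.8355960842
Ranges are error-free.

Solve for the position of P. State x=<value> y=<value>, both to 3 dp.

eq1: (x + 39.785)² + (y − 29.950)² = 79.7430937894²
eq2: (x + 46.886)² + (y + 5.632)² = 92.5697024912²
eq3: (x − 44.198)² + (y + 15.005)² = 41.8355960842²
eq2−eq1, eq2−eq3 (x²,y² cancel):
  14.202·x + 71.164·y = 2460.021117
  182.168·x − 18.746·y = 6767.529529
det = 14.202·-18.746 − 71.164·182.168 = -13230.034244
x = (2460.021117·-18.746 − 71.164·6767.529529) / -13230.034244 = 39.888032
y = (14.202·6767.529529 − 2460.021117·182.168) / -13230.034244 = 26.607994

x=39.888 y=26.608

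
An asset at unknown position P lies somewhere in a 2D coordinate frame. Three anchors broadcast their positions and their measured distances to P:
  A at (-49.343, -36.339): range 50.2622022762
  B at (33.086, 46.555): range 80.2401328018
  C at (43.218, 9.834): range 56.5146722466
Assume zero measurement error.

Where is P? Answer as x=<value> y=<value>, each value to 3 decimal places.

x=-0.048 y=-26.524

eq1: (x + 49.343)² + (y + 36.339)² = 50.2622022762²
eq2: (x − 33.086)² + (y − 46.555)² = 80.2401328018²
eq3: (x − 43.218)² + (y − 9.834)² = 56.5146722466²
eq2−eq1, eq2−eq3 (x²,y² cancel):
  -164.858·x − 165.788·y = 4405.393083
  20.264·x − 73.442·y = 1947.022392
det = -164.858·-73.442 − -165.788·20.264 = 15467.029268
x = (4405.393083·-73.442 − -165.788·1947.022392) / 15467.029268 = -0.048356
y = (-164.858·1947.022392 − 4405.393083·20.264) / 15467.029268 = -26.524363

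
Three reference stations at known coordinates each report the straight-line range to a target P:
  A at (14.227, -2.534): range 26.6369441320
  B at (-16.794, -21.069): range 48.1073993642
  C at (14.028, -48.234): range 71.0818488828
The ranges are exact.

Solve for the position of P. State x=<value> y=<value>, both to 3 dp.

eq1: (x − 14.227)² + (y + 2.534)² = 26.6369441320²
eq2: (x + 16.794)² + (y + 21.069)² = 48.1073993642²
eq3: (x − 14.028)² + (y + 48.234)² = 71.0818488828²
eq1−eq2, eq1−eq3 (x²,y² cancel):
  -62.042·x − 37.070·y = -1087.682569
  -0.398·x − 91.400·y = -2028.627593
det = -62.042·-91.400 − -37.070·-0.398 = 5655.884940
x = (-1087.682569·-91.400 − -37.070·-2028.627593) / 5655.884940 = 4.281021
y = (-62.042·-2028.627593 − -1087.682569·-0.398) / 5655.884940 = 22.176409

x=4.281 y=22.176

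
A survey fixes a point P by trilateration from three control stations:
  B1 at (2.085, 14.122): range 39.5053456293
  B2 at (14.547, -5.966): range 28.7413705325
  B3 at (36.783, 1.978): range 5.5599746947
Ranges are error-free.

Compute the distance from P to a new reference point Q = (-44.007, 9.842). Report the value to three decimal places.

eq1: (x − 2.085)² + (y − 14.122)² = 39.5053456293²
eq2: (x − 14.547)² + (y + 5.966)² = 28.7413705325²
eq3: (x − 36.783)² + (y − 1.978)² = 5.5599746947²
eq2−eq1, eq2−eq3 (x²,y² cancel):
  -24.924·x + 40.176·y = -778.036209
  44.472·x + 15.888·y = 1904.846269
det = -24.924·15.888 − 40.176·44.472 = -2182.699584
x = (-778.036209·15.888 − 40.176·1904.846269) / -2182.699584 = 40.725047
y = (-24.924·1904.846269 − -778.036209·44.472) / -2182.699584 = 5.898916
|P − Q| = √((40.725047 − -44.007)² + (5.898916 − 9.842)²) = 84.823745

84.824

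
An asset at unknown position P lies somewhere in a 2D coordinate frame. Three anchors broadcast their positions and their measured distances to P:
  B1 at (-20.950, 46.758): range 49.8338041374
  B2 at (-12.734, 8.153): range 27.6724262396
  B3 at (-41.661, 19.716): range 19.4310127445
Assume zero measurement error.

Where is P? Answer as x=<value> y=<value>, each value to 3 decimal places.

x=-39.306 y=0.428

eq1: (x + 20.950)² + (y − 46.758)² = 49.8338041374²
eq2: (x + 12.734)² + (y − 8.153)² = 27.6724262396²
eq3: (x + 41.661)² + (y − 19.716)² = 19.4310127445²
eq2−eq1, eq2−eq3 (x²,y² cancel):
  -16.432·x + 77.210·y = 678.942038
  -57.854·x + 23.126·y = 2283.932330
det = -16.432·23.126 − 77.210·-57.854 = 4086.900908
x = (678.942038·23.126 − 77.210·2283.932330) / 4086.900908 = -39.306361
y = (-16.432·2283.932330 − 678.942038·-57.854) / 4086.900908 = 0.428182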